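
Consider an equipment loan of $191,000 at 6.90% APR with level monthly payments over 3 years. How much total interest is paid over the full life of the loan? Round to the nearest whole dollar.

$20,997

Monthly rate = 6.9%/12 = 0.0057500; payment = 191,000 × 0.0057500 / (1 − (1+0.0057500)^−36) = $5,888.80.
Total paid = 36 × $5,888.80 = $211,996.80; interest = $211,996.80 − $191,000 = $20,996.80.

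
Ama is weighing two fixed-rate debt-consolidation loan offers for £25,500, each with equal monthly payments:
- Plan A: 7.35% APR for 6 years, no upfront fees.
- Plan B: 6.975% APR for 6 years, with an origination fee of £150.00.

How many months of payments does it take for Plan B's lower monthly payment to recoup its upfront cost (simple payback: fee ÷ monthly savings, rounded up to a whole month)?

33 months

Plan A: monthly rate = 7.35%/12 = 0.0061250; payment = 25,500 × 0.0061250 / (1 − (1+0.0061250)^−72) = £439.05.
Plan B: monthly rate = 6.975%/12 = 0.0058125; payment = 25,500 × 0.0058125 / (1 − (1+0.0058125)^−72) = £434.44.
Monthly savings = £439.05 − £434.44 = £4.61.
Break-even = £150.00 / £4.61 = 32.54 → 33 months.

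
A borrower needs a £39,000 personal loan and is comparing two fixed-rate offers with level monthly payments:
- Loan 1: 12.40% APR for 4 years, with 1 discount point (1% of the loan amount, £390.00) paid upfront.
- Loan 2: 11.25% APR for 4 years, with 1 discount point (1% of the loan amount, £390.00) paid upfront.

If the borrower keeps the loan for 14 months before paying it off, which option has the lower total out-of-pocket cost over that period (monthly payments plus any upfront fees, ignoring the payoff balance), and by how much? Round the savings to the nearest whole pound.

Loan 2 by £308

Loan 1: at 12.40% the monthly rate is 0.0103333, so the payment is 39,000 × 0.0103333 / (1 − 1.0103333^−48) = £1,034.70.
Loan 2: monthly rate = 11.25%/12 = 0.0093750; payment = 39,000 × 0.0093750 / (1 − (1+0.0093750)^−48) = £1,012.72.
Over 14 months: Loan 1 costs 14 × £1,034.70 + £390.00 = £14,875.80; Loan 2 costs 14 × £1,012.72 + £390.00 = £14,568.08.
Loan 2 is cheaper by £14,875.80 − £14,568.08 = £307.72.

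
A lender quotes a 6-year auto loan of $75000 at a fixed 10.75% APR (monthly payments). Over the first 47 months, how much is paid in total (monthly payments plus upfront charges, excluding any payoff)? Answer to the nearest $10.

$66,640

Monthly rate = 10.75%/12 = 0.0089583; payment = 75,000 × 0.0089583 / (1 − (1+0.0089583)^−72) = $1,417.97.
Total outlay = 47 × $1,417.97 = $66,644.59.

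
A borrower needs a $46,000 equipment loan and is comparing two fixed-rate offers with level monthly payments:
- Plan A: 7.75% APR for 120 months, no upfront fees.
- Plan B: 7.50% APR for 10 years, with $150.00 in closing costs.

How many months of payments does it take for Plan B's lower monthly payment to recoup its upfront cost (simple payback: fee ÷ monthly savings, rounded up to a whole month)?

Plan A: monthly rate = 7.75%/12 = 0.0064583; payment = 46,000 × 0.0064583 / (1 − (1+0.0064583)^−120) = $552.05.
Plan B: monthly rate = 7.5%/12 = 0.0062500; payment = 46,000 × 0.0062500 / (1 − (1+0.0062500)^−120) = $546.03.
Monthly savings = $552.05 − $546.03 = $6.02.
Break-even = $150.00 / $6.02 = 24.92 → 25 months.

25 months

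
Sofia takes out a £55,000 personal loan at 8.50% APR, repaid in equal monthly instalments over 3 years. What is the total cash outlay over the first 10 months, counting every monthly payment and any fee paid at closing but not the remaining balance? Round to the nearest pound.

At 8.50% the monthly rate is 0.0070833, so the payment is 55,000 × 0.0070833 / (1 − 1.0070833^−36) = £1,736.21.
Total outlay = 10 × £1,736.21 = £17,362.10.

£17,362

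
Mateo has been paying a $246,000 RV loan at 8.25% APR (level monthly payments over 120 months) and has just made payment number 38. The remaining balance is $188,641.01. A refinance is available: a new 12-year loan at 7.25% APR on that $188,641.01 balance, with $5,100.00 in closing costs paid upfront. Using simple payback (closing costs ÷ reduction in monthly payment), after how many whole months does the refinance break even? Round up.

Current payment = 246,000 × 8.25%/12 / (1 − (1+0.0068750)^−120) = $3,017.25.
Refinanced payment = 188,641.01 × 0.0060417 / (1 − (1+0.0060417)^−144) = $1,965.18.
Monthly savings = $3,017.25 − $1,965.18 = $1,052.07.
Break-even = $5,100.00 / $1,052.07 = 4.85 → 5 months.

5 months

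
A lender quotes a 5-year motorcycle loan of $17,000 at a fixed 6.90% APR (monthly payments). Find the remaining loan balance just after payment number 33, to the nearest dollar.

$8,376

With monthly rate i = 6.9%/12 = 0.0057500, the balance after k of n payments is P · [(1+i)^n − (1+i)^k] / [(1+i)^n − 1].
(1+0.0057500)^60 = 1.41059544 and (1+0.0057500)^33 = 1.20829050, so the balance is 17,000 × (1.41059544 − 1.20829050) / (1.41059544 − 1) = $8,376.09.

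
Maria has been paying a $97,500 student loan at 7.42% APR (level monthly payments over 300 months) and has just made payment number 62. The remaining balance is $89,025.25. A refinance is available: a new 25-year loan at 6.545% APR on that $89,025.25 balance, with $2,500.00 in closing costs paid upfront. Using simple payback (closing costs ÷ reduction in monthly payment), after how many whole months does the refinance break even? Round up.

23 months

Current payment = 97,500 × 7.42%/12 / (1 − (1+0.0061833)^−300) = $715.45.
Refinanced payment = 89,025.25 × 0.0054542 / (1 − (1+0.0054542)^−300) = $603.61.
Monthly savings = $715.45 − $603.61 = $111.84.
Break-even = $2,500.00 / $111.84 = 22.35 → 23 months.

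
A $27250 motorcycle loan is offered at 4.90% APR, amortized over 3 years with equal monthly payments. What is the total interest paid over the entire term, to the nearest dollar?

$2,107

Monthly rate = 4.9%/12 = 0.0040833; payment = 27,250 × 0.0040833 / (1 − (1+0.0040833)^−36) = $815.48.
Total paid = 36 × $815.48 = $29,357.28; interest = $29,357.28 − $27,250 = $2,107.28.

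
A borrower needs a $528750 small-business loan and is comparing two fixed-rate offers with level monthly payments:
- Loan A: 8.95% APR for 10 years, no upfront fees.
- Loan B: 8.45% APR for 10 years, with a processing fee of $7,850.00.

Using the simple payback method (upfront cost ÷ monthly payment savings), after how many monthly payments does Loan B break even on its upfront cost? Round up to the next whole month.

56 months

Loan A: at 8.95% the monthly rate is 0.0074583, so the payment is 528,750 × 0.0074583 / (1 − 1.0074583^−120) = $6,683.68.
Loan B: at 8.45% the monthly rate is 0.0070417, so the payment is 528,750 × 0.0070417 / (1 − 1.0070417^−120) = $6,541.61.
Monthly savings = $6,683.68 − $6,541.61 = $142.07.
Break-even = $7,850.00 / $142.07 = 55.25 → 56 months.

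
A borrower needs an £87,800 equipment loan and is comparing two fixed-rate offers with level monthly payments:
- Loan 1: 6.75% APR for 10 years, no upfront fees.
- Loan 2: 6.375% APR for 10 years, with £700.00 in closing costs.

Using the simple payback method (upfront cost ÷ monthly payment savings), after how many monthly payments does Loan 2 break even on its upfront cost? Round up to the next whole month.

42 months

Loan 1: at 6.75% the monthly rate is 0.0056250, so the payment is 87,800 × 0.0056250 / (1 − 1.0056250^−120) = £1,008.16.
Loan 2: at 6.375% the monthly rate is 0.0053125, so the payment is 87,800 × 0.0053125 / (1 − 1.0053125^−120) = £991.38.
Monthly savings = £1,008.16 − £991.38 = £16.78.
Break-even = £700.00 / £16.78 = 41.72 → 42 months.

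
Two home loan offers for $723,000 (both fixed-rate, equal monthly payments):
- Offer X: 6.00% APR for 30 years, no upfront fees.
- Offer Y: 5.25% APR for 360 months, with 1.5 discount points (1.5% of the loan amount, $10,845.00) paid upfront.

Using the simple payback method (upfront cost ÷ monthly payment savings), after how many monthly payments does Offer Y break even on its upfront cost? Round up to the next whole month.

32 months

Offer X: at 6.00% the monthly rate is 0.0050000, so the payment is 723,000 × 0.0050000 / (1 − 1.0050000^−360) = $4,334.75.
Offer Y: at 5.25% the monthly rate is 0.0043750, so the payment is 723,000 × 0.0043750 / (1 − 1.0043750^−360) = $3,992.43.
Monthly savings = $4,334.75 − $3,992.43 = $342.32.
Break-even = $10,845.00 / $342.32 = 31.68 → 32 months.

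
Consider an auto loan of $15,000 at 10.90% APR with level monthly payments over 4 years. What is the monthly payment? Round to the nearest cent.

$386.95

At 10.90% the monthly rate is 0.0090833, so the payment is 15,000 × 0.0090833 / (1 − 1.0090833^−48) = $386.95.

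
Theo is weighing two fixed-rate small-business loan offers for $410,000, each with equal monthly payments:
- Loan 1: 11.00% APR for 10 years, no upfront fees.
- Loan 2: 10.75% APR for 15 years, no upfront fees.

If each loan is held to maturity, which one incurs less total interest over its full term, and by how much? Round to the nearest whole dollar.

Loan 1 by $149,530

Loan 1: at 11.00% the monthly rate is 0.0091667, so the payment is 410,000 × 0.0091667 / (1 − 1.0091667^−120) = $5,647.75.
Total interest on Loan 1 = 120 × $5,647.75 − $410,000 = $267,730.00.
Loan 2: at 10.75% the monthly rate is 0.0089583, so the payment is 410,000 × 0.0089583 / (1 − 1.0089583^−180) = $4,595.89.
Total interest on Loan 2 = 180 × $4,595.89 − $410,000 = $417,260.20.
Loan 1 is lower by $149,530.20.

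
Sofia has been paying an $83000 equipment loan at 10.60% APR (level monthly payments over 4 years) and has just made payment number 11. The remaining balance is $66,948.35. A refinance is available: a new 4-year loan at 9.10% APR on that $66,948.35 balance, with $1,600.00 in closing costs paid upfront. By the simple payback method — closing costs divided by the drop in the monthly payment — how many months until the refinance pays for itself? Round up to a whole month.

4 months

Current payment = 83,000 × 10.6%/12 / (1 − (1+0.0088333)^−48) = $2,129.09.
Refinanced payment = 66,948.35 × 0.0075833 / (1 − (1+0.0075833)^−48) = $1,669.19.
Monthly savings = $2,129.09 − $1,669.19 = $459.90.
Break-even = $1,600.00 / $459.90 = 3.48 → 4 months.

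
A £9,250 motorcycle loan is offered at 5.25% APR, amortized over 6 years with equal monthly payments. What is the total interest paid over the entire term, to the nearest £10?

At 5.25% the monthly rate is 0.0043750, so the payment is 9,250 × 0.0043750 / (1 − 1.0043750^−72) = £150.05.
Total paid = 72 × £150.05 = £10,803.60; interest = £10,803.60 − £9,250 = £1,553.60.

£1,550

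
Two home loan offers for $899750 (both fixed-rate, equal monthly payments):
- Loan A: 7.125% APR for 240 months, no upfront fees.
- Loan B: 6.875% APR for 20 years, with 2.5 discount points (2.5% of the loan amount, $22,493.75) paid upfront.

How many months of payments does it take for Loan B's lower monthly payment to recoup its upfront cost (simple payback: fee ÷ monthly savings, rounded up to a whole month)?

Loan A: monthly rate = 7.125%/12 = 0.0059375; payment = 899,750 × 0.0059375 / (1 − (1+0.0059375)^−240) = $7,043.42.
Loan B: monthly rate = 6.875%/12 = 0.0057292; payment = 899,750 × 0.0057292 / (1 − (1+0.0057292)^−240) = $6,908.40.
Monthly savings = $7,043.42 − $6,908.40 = $135.02.
Break-even = $22,493.75 / $135.02 = 166.60 → 167 months.

167 months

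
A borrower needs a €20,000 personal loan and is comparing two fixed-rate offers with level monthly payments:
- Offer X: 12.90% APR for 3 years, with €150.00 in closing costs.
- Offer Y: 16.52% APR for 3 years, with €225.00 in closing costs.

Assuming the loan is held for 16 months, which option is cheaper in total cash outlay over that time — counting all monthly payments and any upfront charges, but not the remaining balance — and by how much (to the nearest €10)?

Offer X: monthly rate = 12.9%/12 = 0.0107500; payment = 20,000 × 0.0107500 / (1 − (1+0.0107500)^−36) = €672.92.
Offer Y: monthly rate = 16.52%/12 = 0.0137667; payment = 20,000 × 0.0137667 / (1 − (1+0.0137667)^−36) = €708.29.
Over 16 months: Offer X costs 16 × €672.92 + €150.00 = €10,916.72; Offer Y costs 16 × €708.29 + €225.00 = €11,557.64.
Offer X is cheaper by €11,557.64 − €10,916.72 = €640.92.

Offer X by €640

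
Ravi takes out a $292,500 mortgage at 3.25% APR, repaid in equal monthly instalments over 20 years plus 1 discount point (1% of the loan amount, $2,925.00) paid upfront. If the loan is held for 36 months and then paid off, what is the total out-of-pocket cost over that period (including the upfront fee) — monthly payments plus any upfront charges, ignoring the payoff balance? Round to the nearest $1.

$62,651

Monthly rate = 3.25%/12 = 0.0027083; payment = 292,500 × 0.0027083 / (1 − (1+0.0027083)^−240) = $1,659.05.
Total outlay = 36 × $1,659.05 + $2,925.00 = $62,650.80.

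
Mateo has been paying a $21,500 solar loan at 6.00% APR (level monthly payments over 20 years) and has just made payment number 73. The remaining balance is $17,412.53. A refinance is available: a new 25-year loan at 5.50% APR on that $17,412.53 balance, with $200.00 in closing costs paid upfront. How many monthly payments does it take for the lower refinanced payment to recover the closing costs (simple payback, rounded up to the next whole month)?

5 months

Current payment = 21,500 × 6%/12 / (1 − (1+0.0050000)^−240) = $154.03.
Refinanced payment = 17,412.53 × 0.0045833 / (1 − (1+0.0045833)^−300) = $106.93.
Monthly savings = $154.03 − $106.93 = $47.10.
Break-even = $200.00 / $47.10 = 4.25 → 5 months.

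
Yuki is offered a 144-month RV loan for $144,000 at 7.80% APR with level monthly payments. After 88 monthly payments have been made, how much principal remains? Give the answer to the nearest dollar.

$72,233

With monthly rate i = 7.8%/12 = 0.0065000, the balance after k of n payments is P · [(1+i)^n − (1+i)^k] / [(1+i)^n − 1].
(1+0.0065000)^144 = 2.54205070 and (1+0.0065000)^88 = 1.76853057, so the balance is 144,000 × (2.54205070 − 1.76853057) / (2.54205070 − 1) = $72,232.97.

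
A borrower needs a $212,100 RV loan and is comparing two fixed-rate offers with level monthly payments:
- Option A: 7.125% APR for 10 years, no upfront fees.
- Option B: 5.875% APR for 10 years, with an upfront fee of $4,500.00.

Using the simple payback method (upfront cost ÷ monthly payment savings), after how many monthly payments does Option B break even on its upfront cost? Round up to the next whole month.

Option A: at 7.125% the monthly rate is 0.0059375, so the payment is 212,100 × 0.0059375 / (1 − 1.0059375^−120) = $2,476.35.
Option B: monthly rate = 5.875%/12 = 0.0048958; payment = 212,100 × 0.0048958 / (1 − (1+0.0048958)^−120) = $2,341.45.
Monthly savings = $2,476.35 − $2,341.45 = $134.90.
Break-even = $4,500.00 / $134.90 = 33.36 → 34 months.

34 months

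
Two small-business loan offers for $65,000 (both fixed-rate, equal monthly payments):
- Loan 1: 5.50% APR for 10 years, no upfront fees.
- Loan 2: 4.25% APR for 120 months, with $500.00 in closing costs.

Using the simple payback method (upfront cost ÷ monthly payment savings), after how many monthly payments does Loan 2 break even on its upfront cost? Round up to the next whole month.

Loan 1: monthly rate = 5.5%/12 = 0.0045833; payment = 65,000 × 0.0045833 / (1 − (1+0.0045833)^−120) = $705.42.
Loan 2: monthly rate = 4.25%/12 = 0.0035417; payment = 65,000 × 0.0035417 / (1 − (1+0.0035417)^−120) = $665.84.
Monthly savings = $705.42 − $665.84 = $39.58.
Break-even = $500.00 / $39.58 = 12.63 → 13 months.

13 months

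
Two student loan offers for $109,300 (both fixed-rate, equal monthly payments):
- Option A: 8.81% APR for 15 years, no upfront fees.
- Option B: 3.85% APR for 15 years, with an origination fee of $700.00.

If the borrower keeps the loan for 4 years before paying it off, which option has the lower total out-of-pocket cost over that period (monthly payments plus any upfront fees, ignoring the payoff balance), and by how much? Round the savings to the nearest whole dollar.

Option A: at 8.81% the monthly rate is 0.0073417, so the payment is 109,300 × 0.0073417 / (1 − 1.0073417^−180) = $1,096.27.
Option B: monthly rate = 3.85%/12 = 0.0032083; payment = 109,300 × 0.0032083 / (1 − (1+0.0032083)^−180) = $800.29.
Over 48 months: Option A costs 48 × $1,096.27 = $52,620.96; Option B costs 48 × $800.29 + $700.00 = $39,113.92.
Option B is cheaper by $52,620.96 − $39,113.92 = $13,507.04.

Option B by $13,507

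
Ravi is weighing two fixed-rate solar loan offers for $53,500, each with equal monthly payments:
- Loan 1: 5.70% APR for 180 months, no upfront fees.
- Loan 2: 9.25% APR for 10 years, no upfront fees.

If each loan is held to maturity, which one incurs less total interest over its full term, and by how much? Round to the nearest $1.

Loan 1 by $2,486

Loan 1: monthly rate = 5.7%/12 = 0.0047500; payment = 53,500 × 0.0047500 / (1 − (1+0.0047500)^−180) = $442.84.
Total interest on Loan 1 = 180 × $442.84 − $53,500 = $26,211.20.
Loan 2: at 9.25% the monthly rate is 0.0077083, so the payment is 53,500 × 0.0077083 / (1 − 1.0077083^−120) = $684.98.
Total interest on Loan 2 = 120 × $684.98 − $53,500 = $28,697.60.
Loan 1 is lower by $2,486.40.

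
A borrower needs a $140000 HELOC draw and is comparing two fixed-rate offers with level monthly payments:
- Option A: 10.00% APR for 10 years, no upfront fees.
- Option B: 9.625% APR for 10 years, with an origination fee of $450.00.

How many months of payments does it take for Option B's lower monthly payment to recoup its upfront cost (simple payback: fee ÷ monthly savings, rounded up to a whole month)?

Option A: monthly rate = 10%/12 = 0.0083333; payment = 140,000 × 0.0083333 / (1 − (1+0.0083333)^−120) = $1,850.11.
Option B: monthly rate = 9.625%/12 = 0.0080208; payment = 140,000 × 0.0080208 / (1 − (1+0.0080208)^−120) = $1,821.16.
Monthly savings = $1,850.11 − $1,821.16 = $28.95.
Break-even = $450.00 / $28.95 = 15.54 → 16 months.

16 months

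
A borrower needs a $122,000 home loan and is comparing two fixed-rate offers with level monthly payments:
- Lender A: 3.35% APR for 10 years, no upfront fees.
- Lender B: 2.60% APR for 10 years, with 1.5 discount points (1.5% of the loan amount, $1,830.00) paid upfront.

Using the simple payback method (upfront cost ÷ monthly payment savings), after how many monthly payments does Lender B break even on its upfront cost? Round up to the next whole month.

Lender A: monthly rate = 3.35%/12 = 0.0027917; payment = 122,000 × 0.0027917 / (1 − (1+0.0027917)^−120) = $1,197.85.
Lender B: monthly rate = 2.6%/12 = 0.0021667; payment = 122,000 × 0.0021667 / (1 − (1+0.0021667)^−120) = $1,155.65.
Monthly savings = $1,197.85 − $1,155.65 = $42.20.
Break-even = $1,830.00 / $42.20 = 43.36 → 44 months.

44 months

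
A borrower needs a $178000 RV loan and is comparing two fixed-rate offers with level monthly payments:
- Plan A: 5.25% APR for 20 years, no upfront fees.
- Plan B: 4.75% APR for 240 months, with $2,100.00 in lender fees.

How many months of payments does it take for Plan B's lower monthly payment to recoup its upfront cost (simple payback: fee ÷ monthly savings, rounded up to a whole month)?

Plan A: at 5.25% the monthly rate is 0.0043750, so the payment is 178,000 × 0.0043750 / (1 − 1.0043750^−240) = $1,199.44.
Plan B: monthly rate = 4.75%/12 = 0.0039583; payment = 178,000 × 0.0039583 / (1 − (1+0.0039583)^−240) = $1,150.28.
Monthly savings = $1,199.44 − $1,150.28 = $49.16.
Break-even = $2,100.00 / $49.16 = 42.72 → 43 months.

43 months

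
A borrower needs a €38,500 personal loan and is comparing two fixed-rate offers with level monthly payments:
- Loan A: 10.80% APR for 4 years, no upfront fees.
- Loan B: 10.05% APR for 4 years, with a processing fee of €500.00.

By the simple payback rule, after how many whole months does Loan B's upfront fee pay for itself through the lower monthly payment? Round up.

Loan A: at 10.80% the monthly rate is 0.0090000, so the payment is 38,500 × 0.0090000 / (1 − 1.0090000^−48) = €991.32.
Loan B: monthly rate = 10.05%/12 = 0.0083750; payment = 38,500 × 0.0083750 / (1 − (1+0.0083750)^−48) = €977.38.
Monthly savings = €991.32 − €977.38 = €13.94.
Break-even = €500.00 / €13.94 = 35.87 → 36 months.

36 months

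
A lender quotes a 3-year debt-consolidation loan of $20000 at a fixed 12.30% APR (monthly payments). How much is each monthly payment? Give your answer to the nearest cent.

At 12.30% the monthly rate is 0.0102500, so the payment is 20,000 × 0.0102500 / (1 − 1.0102500^−36) = $667.16.

$667.16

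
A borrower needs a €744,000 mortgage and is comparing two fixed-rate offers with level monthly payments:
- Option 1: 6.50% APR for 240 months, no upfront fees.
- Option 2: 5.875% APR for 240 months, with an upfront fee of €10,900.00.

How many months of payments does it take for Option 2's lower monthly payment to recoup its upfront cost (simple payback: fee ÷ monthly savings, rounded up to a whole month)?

Option 1: at 6.50% the monthly rate is 0.0054167, so the payment is 744,000 × 0.0054167 / (1 − 1.0054167^−240) = €5,547.06.
Option 2: monthly rate = 5.875%/12 = 0.0048958; payment = 744,000 × 0.0048958 / (1 − (1+0.0048958)^−240) = €5,276.73.
Monthly savings = €5,547.06 − €5,276.73 = €270.33.
Break-even = €10,900.00 / €270.33 = 40.32 → 41 months.

41 months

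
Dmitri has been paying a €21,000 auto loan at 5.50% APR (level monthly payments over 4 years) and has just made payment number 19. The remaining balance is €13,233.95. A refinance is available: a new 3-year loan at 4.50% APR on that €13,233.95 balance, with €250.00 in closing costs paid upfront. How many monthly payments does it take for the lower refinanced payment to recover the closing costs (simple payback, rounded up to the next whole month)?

Current payment = 21,000 × 5.5%/12 / (1 − (1+0.0045833)^−48) = €488.39.
Refinanced payment = 13,233.95 × 0.0037500 / (1 − (1+0.0037500)^−36) = €393.67.
Monthly savings = €488.39 − €393.67 = €94.72.
Break-even = €250.00 / €94.72 = 2.64 → 3 months.

3 months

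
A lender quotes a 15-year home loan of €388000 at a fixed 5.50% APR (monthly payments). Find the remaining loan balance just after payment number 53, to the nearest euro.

€304,709

With monthly rate i = 5.5%/12 = 0.0045833, the balance after k of n payments is P · [(1+i)^n − (1+i)^k] / [(1+i)^n − 1].
(1+0.0045833)^180 = 2.27758377 and (1+0.0045833)^53 = 1.27425498, so the balance is 388,000 × (2.27758377 − 1.27425498) / (2.27758377 − 1) = €304,709.23.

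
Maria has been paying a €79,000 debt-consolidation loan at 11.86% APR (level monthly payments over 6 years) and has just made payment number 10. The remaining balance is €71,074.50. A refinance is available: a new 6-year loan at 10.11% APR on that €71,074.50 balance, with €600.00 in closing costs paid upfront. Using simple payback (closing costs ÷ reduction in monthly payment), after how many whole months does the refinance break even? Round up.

3 months

Current payment = 79,000 × 11.86%/12 / (1 − (1+0.0098833)^−72) = €1,538.72.
Refinanced payment = 71,074.50 × 0.0084250 / (1 − (1+0.0084250)^−72) = €1,320.66.
Monthly savings = €1,538.72 − €1,320.66 = €218.06.
Break-even = €600.00 / €218.06 = 2.75 → 3 months.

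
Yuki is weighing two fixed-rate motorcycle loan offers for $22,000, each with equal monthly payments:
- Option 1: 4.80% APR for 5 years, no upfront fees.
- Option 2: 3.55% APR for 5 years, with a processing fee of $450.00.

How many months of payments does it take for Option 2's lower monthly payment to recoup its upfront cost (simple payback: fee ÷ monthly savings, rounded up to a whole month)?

37 months

Option 1: at 4.80% the monthly rate is 0.0040000, so the payment is 22,000 × 0.0040000 / (1 − 1.0040000^−60) = $413.15.
Option 2: at 3.55% the monthly rate is 0.0029583, so the payment is 22,000 × 0.0029583 / (1 − 1.0029583^−60) = $400.71.
Monthly savings = $413.15 − $400.71 = $12.44.
Break-even = $450.00 / $12.44 = 36.17 → 37 months.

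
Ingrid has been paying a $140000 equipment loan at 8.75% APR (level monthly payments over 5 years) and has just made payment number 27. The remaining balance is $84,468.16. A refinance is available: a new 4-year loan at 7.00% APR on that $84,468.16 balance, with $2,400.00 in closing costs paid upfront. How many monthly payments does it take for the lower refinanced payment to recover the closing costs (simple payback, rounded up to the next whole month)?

Current payment = 140,000 × 8.75%/12 / (1 − (1+0.0072917)^−60) = $2,889.21.
Refinanced payment = 84,468.16 × 0.0058333 / (1 − (1+0.0058333)^−48) = $2,022.70.
Monthly savings = $2,889.21 − $2,022.70 = $866.51.
Break-even = $2,400.00 / $866.51 = 2.77 → 3 months.

3 months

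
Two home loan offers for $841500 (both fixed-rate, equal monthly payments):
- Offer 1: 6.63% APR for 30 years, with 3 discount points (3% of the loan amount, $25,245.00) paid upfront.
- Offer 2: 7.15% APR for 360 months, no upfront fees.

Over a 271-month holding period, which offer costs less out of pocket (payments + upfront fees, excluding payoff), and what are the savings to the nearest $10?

Offer 1: monthly rate = 6.63%/12 = 0.0055250; payment = 841,500 × 0.0055250 / (1 − (1+0.0055250)^−360) = $5,391.00.
Offer 2: monthly rate = 7.15%/12 = 0.0059583; payment = 841,500 × 0.0059583 / (1 − (1+0.0059583)^−360) = $5,683.55.
Over 271 months: Offer 1 costs 271 × $5,391.00 + $25,245.00 = $1,486,206.00; Offer 2 costs 271 × $5,683.55 = $1,540,242.05.
Offer 1 is cheaper by $1,540,242.05 − $1,486,206.00 = $54,036.05.

Offer 1 by $54,040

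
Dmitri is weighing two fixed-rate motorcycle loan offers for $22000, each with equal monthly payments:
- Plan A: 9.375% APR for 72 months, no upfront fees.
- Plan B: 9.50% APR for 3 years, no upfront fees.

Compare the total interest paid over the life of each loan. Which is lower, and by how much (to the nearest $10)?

Plan A: monthly rate = 9.375%/12 = 0.0078125; payment = 22,000 × 0.0078125 / (1 − (1+0.0078125)^−72) = $400.67.
Total interest on Plan A = 72 × $400.67 − $22,000 = $6,848.24.
Plan B: at 9.50% the monthly rate is 0.0079167, so the payment is 22,000 × 0.0079167 / (1 − 1.0079167^−36) = $704.72.
Total interest on Plan B = 36 × $704.72 − $22,000 = $3,369.92.
Plan B is lower by $3,478.32.

Plan B by $3,480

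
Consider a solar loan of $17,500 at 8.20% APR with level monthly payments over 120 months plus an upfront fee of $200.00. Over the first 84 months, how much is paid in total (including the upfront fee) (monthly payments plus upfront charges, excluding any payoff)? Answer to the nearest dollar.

At 8.20% the monthly rate is 0.0068333, so the payment is 17,500 × 0.0068333 / (1 − 1.0068333^−120) = $214.18.
Total outlay = 84 × $214.18 + $200.00 = $18,191.12.

$18,191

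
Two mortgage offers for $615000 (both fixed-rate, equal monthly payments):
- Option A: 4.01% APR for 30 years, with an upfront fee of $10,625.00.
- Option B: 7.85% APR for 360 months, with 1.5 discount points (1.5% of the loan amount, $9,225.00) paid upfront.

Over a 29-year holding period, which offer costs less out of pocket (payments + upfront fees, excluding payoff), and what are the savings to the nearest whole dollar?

Option A by $523,683

Option A: monthly rate = 4.01%/12 = 0.0033417; payment = 615,000 × 0.0033417 / (1 − (1+0.0033417)^−360) = $2,939.65.
Option B: monthly rate = 7.85%/12 = 0.0065417; payment = 615,000 × 0.0065417 / (1 − (1+0.0065417)^−360) = $4,448.51.
Over 348 months: Option A costs 348 × $2,939.65 + $10,625.00 = $1,033,623.20; Option B costs 348 × $4,448.51 + $9,225.00 = $1,557,306.48.
Option A is cheaper by $1,557,306.48 − $1,033,623.20 = $523,683.28.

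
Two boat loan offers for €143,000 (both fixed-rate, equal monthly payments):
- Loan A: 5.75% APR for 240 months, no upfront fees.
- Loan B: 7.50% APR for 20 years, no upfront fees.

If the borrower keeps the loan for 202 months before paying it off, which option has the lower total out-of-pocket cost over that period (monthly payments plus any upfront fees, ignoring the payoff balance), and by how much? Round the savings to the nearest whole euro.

Loan A by €29,900

Loan A: at 5.75% the monthly rate is 0.0047917, so the payment is 143,000 × 0.0047917 / (1 − 1.0047917^−240) = €1,003.98.
Loan B: monthly rate = 7.5%/12 = 0.0062500; payment = 143,000 × 0.0062500 / (1 − (1+0.0062500)^−240) = €1,152.00.
Over 202 months: Loan A costs 202 × €1,003.98 = €202,803.96; Loan B costs 202 × €1,152.00 = €232,704.00.
Loan A is cheaper by €232,704.00 − €202,803.96 = €29,900.04.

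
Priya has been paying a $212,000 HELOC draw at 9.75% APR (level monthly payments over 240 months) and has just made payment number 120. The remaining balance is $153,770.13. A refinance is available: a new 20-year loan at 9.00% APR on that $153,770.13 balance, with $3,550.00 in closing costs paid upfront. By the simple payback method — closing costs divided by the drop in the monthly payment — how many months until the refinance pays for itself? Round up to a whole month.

6 months

Current payment = 212,000 × 9.75%/12 / (1 − (1+0.0081250)^−240) = $2,010.86.
Refinanced payment = 153,770.13 × 0.0075000 / (1 − (1+0.0075000)^−240) = $1,383.51.
Monthly savings = $2,010.86 − $1,383.51 = $627.35.
Break-even = $3,550.00 / $627.35 = 5.66 → 6 months.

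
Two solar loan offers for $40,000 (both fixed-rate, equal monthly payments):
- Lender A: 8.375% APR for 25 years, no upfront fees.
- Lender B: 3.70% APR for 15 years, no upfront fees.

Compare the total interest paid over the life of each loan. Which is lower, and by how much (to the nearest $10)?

Lender B by $43,440

Lender A: at 8.375% the monthly rate is 0.0069792, so the payment is 40,000 × 0.0069792 / (1 − 1.0069792^−300) = $318.73.
Total interest on Lender A = 300 × $318.73 − $40,000 = $55,619.00.
Lender B: monthly rate = 3.7%/12 = 0.0030833; payment = 40,000 × 0.0030833 / (1 − (1+0.0030833)^−180) = $289.90.
Total interest on Lender B = 180 × $289.90 − $40,000 = $12,182.00.
Lender B is lower by $43,437.00.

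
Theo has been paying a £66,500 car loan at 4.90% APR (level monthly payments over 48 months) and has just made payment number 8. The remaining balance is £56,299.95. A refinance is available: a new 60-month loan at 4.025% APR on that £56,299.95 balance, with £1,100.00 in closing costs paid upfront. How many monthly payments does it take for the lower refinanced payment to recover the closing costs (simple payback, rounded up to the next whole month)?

3 months

Current payment = 66,500 × 4.9%/12 / (1 − (1+0.0040833)^−48) = £1,528.44.
Refinanced payment = 56,299.95 × 0.0033542 / (1 − (1+0.0033542)^−60) = £1,037.48.
Monthly savings = £1,528.44 − £1,037.48 = £490.96.
Break-even = £1,100.00 / £490.96 = 2.24 → 3 months.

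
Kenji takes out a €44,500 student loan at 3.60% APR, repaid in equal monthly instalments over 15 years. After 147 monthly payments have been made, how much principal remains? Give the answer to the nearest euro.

€10,050

With monthly rate i = 3.6%/12 = 0.0030000, the balance after k of n payments is P · [(1+i)^n − (1+i)^k] / [(1+i)^n − 1].
(1+0.0030000)^180 = 1.71462023 and (1+0.0030000)^147 = 1.55323495, so the balance is 44,500 × (1.71462023 − 1.55323495) / (1.71462023 − 1) = €10,049.60.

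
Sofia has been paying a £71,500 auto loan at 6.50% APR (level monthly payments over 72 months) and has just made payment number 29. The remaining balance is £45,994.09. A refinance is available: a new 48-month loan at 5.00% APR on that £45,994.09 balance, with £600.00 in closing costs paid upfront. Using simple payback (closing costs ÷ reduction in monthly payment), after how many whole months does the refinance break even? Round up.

5 months

Current payment = 71,500 × 6.5%/12 / (1 − (1+0.0054167)^−72) = £1,201.91.
Refinanced payment = 45,994.09 × 0.0041667 / (1 − (1+0.0041667)^−48) = £1,059.21.
Monthly savings = £1,201.91 − £1,059.21 = £142.70.
Break-even = £600.00 / £142.70 = 4.20 → 5 months.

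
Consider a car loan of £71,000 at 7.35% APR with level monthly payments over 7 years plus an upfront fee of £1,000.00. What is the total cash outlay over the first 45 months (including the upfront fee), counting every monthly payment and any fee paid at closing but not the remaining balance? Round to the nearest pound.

Monthly rate = 7.35%/12 = 0.0061250; payment = 71,000 × 0.0061250 / (1 − (1+0.0061250)^−84) = £1,083.77.
Total outlay = 45 × £1,083.77 + £1,000.00 = £49,769.65.

£49,770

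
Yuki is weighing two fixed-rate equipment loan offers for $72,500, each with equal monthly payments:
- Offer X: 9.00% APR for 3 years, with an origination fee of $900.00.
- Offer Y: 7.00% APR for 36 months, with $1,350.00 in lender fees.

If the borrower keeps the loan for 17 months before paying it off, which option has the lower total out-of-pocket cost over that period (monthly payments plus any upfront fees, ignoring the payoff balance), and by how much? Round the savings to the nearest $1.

Offer X: at 9.00% the monthly rate is 0.0075000, so the payment is 72,500 × 0.0075000 / (1 − 1.0075000^−36) = $2,305.48.
Offer Y: at 7.00% the monthly rate is 0.0058333, so the payment is 72,500 × 0.0058333 / (1 − 1.0058333^−36) = $2,238.59.
Over 17 months: Offer X costs 17 × $2,305.48 + $900.00 = $40,093.16; Offer Y costs 17 × $2,238.59 + $1,350.00 = $39,406.03.
Offer Y is cheaper by $40,093.16 − $39,406.03 = $687.13.

Offer Y by $687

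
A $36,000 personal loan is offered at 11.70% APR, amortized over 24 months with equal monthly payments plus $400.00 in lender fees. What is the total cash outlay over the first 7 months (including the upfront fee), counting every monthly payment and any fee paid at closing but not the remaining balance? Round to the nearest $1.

$12,227

Monthly rate = 11.7%/12 = 0.0097500; payment = 36,000 × 0.0097500 / (1 − (1+0.0097500)^−24) = $1,689.61.
Total outlay = 7 × $1,689.61 + $400.00 = $12,227.27.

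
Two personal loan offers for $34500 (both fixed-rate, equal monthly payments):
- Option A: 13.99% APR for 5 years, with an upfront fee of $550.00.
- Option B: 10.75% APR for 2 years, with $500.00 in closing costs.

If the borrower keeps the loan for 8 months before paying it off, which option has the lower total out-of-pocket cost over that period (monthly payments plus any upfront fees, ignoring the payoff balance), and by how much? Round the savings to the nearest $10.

Option A by $6,360

Option A: monthly rate = 13.99%/12 = 0.0116583; payment = 34,500 × 0.0116583 / (1 − (1+0.0116583)^−60) = $802.58.
Option B: at 10.75% the monthly rate is 0.0089583, so the payment is 34,500 × 0.0089583 / (1 − 1.0089583^−24) = $1,603.97.
Over 8 months: Option A costs 8 × $802.58 + $550.00 = $6,970.64; Option B costs 8 × $1,603.97 + $500.00 = $13,331.76.
Option A is cheaper by $13,331.76 − $6,970.64 = $6,361.12.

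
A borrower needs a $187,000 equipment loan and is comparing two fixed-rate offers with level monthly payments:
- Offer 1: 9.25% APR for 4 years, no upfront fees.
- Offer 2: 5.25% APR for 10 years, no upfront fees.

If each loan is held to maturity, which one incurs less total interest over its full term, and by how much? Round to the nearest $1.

Offer 1: monthly rate = 9.25%/12 = 0.0077083; payment = 187,000 × 0.0077083 / (1 − (1+0.0077083)^−48) = $4,675.73.
Total interest on Offer 1 = 48 × $4,675.73 − $187,000 = $37,435.04.
Offer 2: at 5.25% the monthly rate is 0.0043750, so the payment is 187,000 × 0.0043750 / (1 − 1.0043750^−120) = $2,006.35.
Total interest on Offer 2 = 120 × $2,006.35 − $187,000 = $53,762.00.
Offer 1 is lower by $16,326.96.

Offer 1 by $16,327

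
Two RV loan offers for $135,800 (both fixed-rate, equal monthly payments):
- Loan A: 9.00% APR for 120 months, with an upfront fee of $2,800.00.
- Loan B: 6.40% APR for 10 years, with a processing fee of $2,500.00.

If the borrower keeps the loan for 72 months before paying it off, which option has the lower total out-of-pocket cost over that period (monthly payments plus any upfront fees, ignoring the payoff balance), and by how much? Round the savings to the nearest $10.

Loan A: monthly rate = 9%/12 = 0.0075000; payment = 135,800 × 0.0075000 / (1 − (1+0.0075000)^−120) = $1,720.26.
Loan B: at 6.40% the monthly rate is 0.0053333, so the payment is 135,800 × 0.0053333 / (1 − 1.0053333^−120) = $1,535.08.
Over 72 months: Loan A costs 72 × $1,720.26 + $2,800.00 = $126,658.72; Loan B costs 72 × $1,535.08 + $2,500.00 = $113,025.76.
Loan B is cheaper by $126,658.72 − $113,025.76 = $13,632.96.

Loan B by $13,630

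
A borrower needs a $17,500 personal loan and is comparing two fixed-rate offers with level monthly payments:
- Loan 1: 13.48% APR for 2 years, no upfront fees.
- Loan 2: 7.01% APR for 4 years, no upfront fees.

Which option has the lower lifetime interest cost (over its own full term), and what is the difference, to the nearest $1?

Loan 1: at 13.48% the monthly rate is 0.0112333, so the payment is 17,500 × 0.0112333 / (1 − 1.0112333^−24) = $835.93.
Total interest on Loan 1 = 24 × $835.93 − $17,500 = $2,562.32.
Loan 2: at 7.01% the monthly rate is 0.0058417, so the payment is 17,500 × 0.0058417 / (1 − 1.0058417^−48) = $419.14.
Total interest on Loan 2 = 48 × $419.14 − $17,500 = $2,618.72.
Loan 1 is lower by $56.40.

Loan 1 by $56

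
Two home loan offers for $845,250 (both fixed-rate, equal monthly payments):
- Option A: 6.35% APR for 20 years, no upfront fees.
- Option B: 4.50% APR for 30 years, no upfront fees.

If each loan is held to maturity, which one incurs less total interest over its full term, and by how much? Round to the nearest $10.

Option A by $47,180

Option A: at 6.35% the monthly rate is 0.0052917, so the payment is 845,250 × 0.0052917 / (1 − 1.0052917^−240) = $6,227.54.
Total interest on Option A = 240 × $6,227.54 − $845,250 = $649,359.60.
Option B: at 4.50% the monthly rate is 0.0037500, so the payment is 845,250 × 0.0037500 / (1 − 1.0037500^−360) = $4,282.76.
Total interest on Option B = 360 × $4,282.76 − $845,250 = $696,543.60.
Option A is lower by $47,184.00.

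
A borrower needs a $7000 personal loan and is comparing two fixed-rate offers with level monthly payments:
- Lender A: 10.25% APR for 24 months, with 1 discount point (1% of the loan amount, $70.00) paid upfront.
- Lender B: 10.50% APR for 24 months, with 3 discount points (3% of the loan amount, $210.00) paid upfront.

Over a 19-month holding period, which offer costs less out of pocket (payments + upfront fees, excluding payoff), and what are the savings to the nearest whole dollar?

Lender A: at 10.25% the monthly rate is 0.0085417, so the payment is 7,000 × 0.0085417 / (1 − 1.0085417^−24) = $323.82.
Lender B: monthly rate = 10.5%/12 = 0.0087500; payment = 7,000 × 0.0087500 / (1 − (1+0.0087500)^−24) = $324.63.
Over 19 months: Lender A costs 19 × $323.82 + $70.00 = $6,222.58; Lender B costs 19 × $324.63 + $210.00 = $6,377.97.
Lender A is cheaper by $6,377.97 − $6,222.58 = $155.39.

Lender A by $155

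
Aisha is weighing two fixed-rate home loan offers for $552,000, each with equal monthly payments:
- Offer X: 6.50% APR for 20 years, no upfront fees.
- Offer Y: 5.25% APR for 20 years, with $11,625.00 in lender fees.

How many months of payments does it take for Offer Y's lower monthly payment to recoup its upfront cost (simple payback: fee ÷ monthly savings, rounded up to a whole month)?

Offer X: at 6.50% the monthly rate is 0.0054167, so the payment is 552,000 × 0.0054167 / (1 − 1.0054167^−240) = $4,115.56.
Offer Y: at 5.25% the monthly rate is 0.0043750, so the payment is 552,000 × 0.0043750 / (1 − 1.0043750^−240) = $3,719.62.
Monthly savings = $4,115.56 − $3,719.62 = $395.94.
Break-even = $11,625.00 / $395.94 = 29.36 → 30 months.

30 months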